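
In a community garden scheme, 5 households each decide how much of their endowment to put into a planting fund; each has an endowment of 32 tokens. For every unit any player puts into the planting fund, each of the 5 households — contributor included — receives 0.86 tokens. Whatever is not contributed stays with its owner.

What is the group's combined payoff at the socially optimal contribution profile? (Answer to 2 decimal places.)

Each contributed unit returns 4.300 to the group as a whole (0.86 to each of 5 players), which exceeds 1, so the social optimum is full contribution: group total = 4.300 × 160 = 688.00.

688.00 tokens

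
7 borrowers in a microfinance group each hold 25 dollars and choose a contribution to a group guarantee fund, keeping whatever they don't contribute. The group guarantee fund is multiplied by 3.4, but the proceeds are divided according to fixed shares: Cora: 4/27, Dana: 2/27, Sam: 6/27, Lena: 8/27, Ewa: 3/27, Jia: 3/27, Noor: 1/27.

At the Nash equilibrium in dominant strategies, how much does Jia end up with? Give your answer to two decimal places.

34.44 dollars

Each unit j contributes comes back to j as 3.4 × (j's share), so j prefers to contribute only if that share exceeds 1/3.4 = 0.2941; otherwise keeping the unit dominates.
The only share above 0.2941 is Lena's 8/27, contributing 25; the remaining 6 contribute 0. Total contributed: 25.
Jia keeps 25 and receives 3.4 × 25 × 3/27 = 9.44 from the group guarantee fund, for a payoff of 34.44.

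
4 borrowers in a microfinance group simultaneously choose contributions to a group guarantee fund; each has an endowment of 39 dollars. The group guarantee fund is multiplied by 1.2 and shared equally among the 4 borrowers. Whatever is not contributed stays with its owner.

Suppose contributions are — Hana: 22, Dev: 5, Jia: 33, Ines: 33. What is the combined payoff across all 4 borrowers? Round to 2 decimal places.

Total contributed: 22 + 5 + 33 + 33 = 93; total kept: 4 × 39 − 93 = 63.
The group guarantee fund pays out 1.2 × 93 = 111.60 in aggregate.
Group total = 63 + 111.60 = 174.60.

174.60 dollars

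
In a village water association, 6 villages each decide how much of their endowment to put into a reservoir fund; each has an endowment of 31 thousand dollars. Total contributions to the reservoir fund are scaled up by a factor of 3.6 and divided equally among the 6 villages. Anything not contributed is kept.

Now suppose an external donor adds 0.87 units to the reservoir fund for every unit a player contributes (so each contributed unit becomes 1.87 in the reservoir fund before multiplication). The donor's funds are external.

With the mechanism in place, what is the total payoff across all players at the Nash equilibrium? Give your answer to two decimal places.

1252.15 thousand dollars

The effective private return per unit is now 3.6 × 1.87 / 6 = 1.1220 > 1, so every player's dominant strategy flips to full contribution.
At the Nash equilibrium everyone contributes 31. Group total payoff = 3.6 × 1.87 × 186 = 1252.15.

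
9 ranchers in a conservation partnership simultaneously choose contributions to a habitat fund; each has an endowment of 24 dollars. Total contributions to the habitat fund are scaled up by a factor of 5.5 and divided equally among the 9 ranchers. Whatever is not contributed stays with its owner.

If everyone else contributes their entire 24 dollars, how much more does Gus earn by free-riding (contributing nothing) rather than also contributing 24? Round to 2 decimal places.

9.33 dollars

Switching from a contribution of 24 to 0 lets Gus keep an extra 24 dollars, but lowers the habitat fund by 24, which costs Gus their own share of that drop: 5.5/9 × 24 = 14.67.
Net gain = 24 − 14.67 = 9.33. The private return per contributed unit (0.6111) is below 1, so free-riding is indeed the best response regardless of what the others do.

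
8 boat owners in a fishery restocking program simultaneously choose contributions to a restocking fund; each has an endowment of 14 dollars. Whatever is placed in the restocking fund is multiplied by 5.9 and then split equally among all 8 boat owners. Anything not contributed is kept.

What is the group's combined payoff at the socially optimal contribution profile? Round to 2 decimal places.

Each contributed unit returns 5.900 to the group as a whole (0.7375 to each of 8 players), which exceeds 1, so the social optimum is full contribution: group total = 5.900 × 112 = 660.80.

660.80 dollars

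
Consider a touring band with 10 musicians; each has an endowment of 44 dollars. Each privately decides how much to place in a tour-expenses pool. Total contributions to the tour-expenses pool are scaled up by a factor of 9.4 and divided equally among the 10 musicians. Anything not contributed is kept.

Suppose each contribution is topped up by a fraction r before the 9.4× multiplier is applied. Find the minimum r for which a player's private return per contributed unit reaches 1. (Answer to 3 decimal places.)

0.064

With matching at rate r, one contributed unit becomes (1 + r) in the tour-expenses pool and returns 9.4 × (1 + r) / 10 to the contributor.
Setting this equal to 1: 1 + r = 10/9.4 = 1.0638.
So the minimum matching rate is r = 1.0638 − 1 = 0.064.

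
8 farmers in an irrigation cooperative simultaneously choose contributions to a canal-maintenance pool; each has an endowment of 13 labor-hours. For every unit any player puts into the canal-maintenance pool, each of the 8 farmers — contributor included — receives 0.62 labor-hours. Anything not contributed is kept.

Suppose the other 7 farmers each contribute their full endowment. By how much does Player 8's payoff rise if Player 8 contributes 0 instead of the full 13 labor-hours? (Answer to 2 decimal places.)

Switching from a contribution of 13 to 0 lets Player 8 keep an extra 13 labor-hours, but lowers the canal-maintenance pool by 13, which costs Player 8 their own share of that drop: 0.62 × 13 = 8.06.
Net gain = 13 − 8.06 = 4.94. The private return per contributed unit (0.62) is below 1, so free-riding is indeed the best response regardless of what the others do.

4.94 labor-hours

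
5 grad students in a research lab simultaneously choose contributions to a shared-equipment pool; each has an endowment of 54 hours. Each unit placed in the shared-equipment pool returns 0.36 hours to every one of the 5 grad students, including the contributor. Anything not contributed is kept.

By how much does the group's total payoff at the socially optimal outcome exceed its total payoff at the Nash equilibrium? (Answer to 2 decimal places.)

216.00 hours

The private return per contributed unit is 0.36 < 1, so contributing 0 is dominant for every player. At the Nash equilibrium everyone keeps their 54, and the group total is 5 × 54 = 270.
Each contributed unit returns 1.800 to the group as a whole (0.36 to each of 5 players), which exceeds 1, so the social optimum is full contribution: group total = 1.800 × 270 = 486.00.
Efficiency loss = 486.00 − 270 = 216.00.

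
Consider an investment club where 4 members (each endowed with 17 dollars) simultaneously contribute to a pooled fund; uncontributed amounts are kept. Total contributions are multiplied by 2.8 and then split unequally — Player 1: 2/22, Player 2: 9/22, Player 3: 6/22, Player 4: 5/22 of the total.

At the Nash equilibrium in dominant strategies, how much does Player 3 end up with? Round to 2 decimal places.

Player j's private return per contributed unit is 2.8 × (j's share). Contributing is weakly dominant for j when that share is at least 1/2.8 = 0.3571, and contributing 0 is dominant otherwise.
Only Player 2 (9/22) clears that bar, contributing 17; the remaining 3 contribute 0. Total contributed: 17.
Player 3 keeps 17 and receives 2.8 × 17 × 6/22 = 12.98 from the pooled fund, for a payoff of 29.98.

29.98 dollars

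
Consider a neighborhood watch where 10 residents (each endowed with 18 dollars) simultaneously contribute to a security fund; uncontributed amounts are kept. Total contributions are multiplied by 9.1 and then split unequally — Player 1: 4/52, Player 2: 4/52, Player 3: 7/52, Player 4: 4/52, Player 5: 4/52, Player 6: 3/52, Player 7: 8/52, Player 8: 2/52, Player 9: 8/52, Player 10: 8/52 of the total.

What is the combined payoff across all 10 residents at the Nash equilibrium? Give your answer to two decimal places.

763.20 dollars

A player with share s gets back 9.1·s per unit contributed, so full contribution is dominant for anyone with s > 1/9.1 = 0.1099 and zero contribution is dominant for anyone below.
Player 3, Player 7, Player 9 and Player 10 are above the threshold, contributing 18 each; the remaining 6 contribute 0. Total contributed: 72.
The security fund pays out 9.1 × 72 = 655.20 in total (split across the unequal shares, but the aggregate is all that matters for the group sum).
The 6 free-riders keep 18 each, adding 108. Group total = 108 + 655.20 = 763.20.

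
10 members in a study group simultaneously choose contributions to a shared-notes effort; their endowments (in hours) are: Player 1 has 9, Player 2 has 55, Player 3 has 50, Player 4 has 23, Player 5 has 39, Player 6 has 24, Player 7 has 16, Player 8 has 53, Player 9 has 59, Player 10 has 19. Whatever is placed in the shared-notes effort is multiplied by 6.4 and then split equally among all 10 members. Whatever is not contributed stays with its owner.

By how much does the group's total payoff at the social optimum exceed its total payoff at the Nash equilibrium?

The private return per contributed unit is 6.4/10 = 0.6400 < 1 for every player regardless of endowment, so the Nash equilibrium is zero contribution and the group total is Σ E_j = 9 + 55 + 50 + 23 + 39 + 24 + 16 + 53 + 59 + 19 = 347.
Each contributed unit returns 6.400 to the group, so the social optimum is full contribution by everyone: group total = 6.400 × 347 = 2220.80.
Efficiency loss = (6.400 − 1) × 347 = 1873.80.

1873.80 hours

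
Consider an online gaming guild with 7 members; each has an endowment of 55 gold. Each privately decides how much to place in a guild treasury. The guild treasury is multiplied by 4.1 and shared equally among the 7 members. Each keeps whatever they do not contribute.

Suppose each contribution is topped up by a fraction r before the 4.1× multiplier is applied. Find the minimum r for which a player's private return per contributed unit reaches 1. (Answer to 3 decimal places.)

With matching at rate r, one contributed unit becomes (1 + r) in the guild treasury and returns 4.1 × (1 + r) / 7 to the contributor.
Setting this equal to 1: 1 + r = 7/4.1 = 1.7073.
So the minimum matching rate is r = 1.7073 − 1 = 0.707.

0.707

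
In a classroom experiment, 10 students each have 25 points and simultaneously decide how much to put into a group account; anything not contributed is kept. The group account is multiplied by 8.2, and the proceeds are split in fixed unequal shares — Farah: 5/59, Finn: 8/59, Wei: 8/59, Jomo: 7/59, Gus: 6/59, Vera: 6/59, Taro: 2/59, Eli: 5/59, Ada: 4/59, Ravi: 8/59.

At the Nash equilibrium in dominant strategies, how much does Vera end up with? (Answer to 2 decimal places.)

87.54 points

For player j, contributing a unit is worthwhile iff 8.2 × (j's share) ≥ 1, i.e. iff j's share is at least 0.1220.
The shares above 0.1220 belong to Finn, Wei and Ravi, contributing 25 each; the remaining 7 contribute 0. Total contributed: 75.
Vera keeps 25 and receives 8.2 × 75 × 6/59 = 62.54 from the group account, for a payoff of 87.54.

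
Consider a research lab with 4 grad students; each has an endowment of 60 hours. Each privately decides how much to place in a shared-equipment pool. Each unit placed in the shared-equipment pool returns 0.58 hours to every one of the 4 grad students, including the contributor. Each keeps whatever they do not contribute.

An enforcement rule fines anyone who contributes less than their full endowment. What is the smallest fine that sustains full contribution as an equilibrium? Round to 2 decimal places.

25.20 hours

Given the others contribute fully, the best deviation is to contribute 0 (any partial contribution still incurs the fine and gives up units whose private return 0.58 is below 1).
Deviating from 60 to 0 saves 60 hours but forfeits the deviator's share of the drop in the shared-equipment pool: 0.58 × 60 = 34.80.
So the deviation gain is 60 − 34.80 = 25.20, and the fine must be at least 25.20 hours to wipe it out.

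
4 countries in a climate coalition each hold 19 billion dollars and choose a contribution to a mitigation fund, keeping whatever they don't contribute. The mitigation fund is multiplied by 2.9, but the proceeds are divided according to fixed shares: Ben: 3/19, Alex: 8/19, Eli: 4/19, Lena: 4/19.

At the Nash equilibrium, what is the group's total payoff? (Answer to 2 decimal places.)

112.10 billion dollars

Each unit j contributes comes back to j as 2.9 × (j's share), so j prefers to contribute only if that share exceeds 1/2.9 = 0.3448; otherwise keeping the unit dominates.
The only share above 0.3448 is Alex's 8/19, contributing 19; the remaining 3 contribute 0. Total contributed: 19.
The mitigation fund pays out 2.9 × 19 = 55.10 in total (split across the unequal shares, but the aggregate is all that matters for the group sum).
The 3 free-riders keep 19 each, adding 57. Group total = 57 + 55.10 = 112.10.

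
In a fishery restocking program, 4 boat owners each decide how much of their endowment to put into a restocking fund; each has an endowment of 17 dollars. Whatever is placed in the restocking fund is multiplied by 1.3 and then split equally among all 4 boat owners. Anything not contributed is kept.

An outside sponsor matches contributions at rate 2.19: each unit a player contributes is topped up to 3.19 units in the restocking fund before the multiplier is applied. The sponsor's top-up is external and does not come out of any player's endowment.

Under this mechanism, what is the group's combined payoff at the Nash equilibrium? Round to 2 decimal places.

282.00 dollars

The effective private return per unit is now 1.3 × 3.19 / 4 = 1.0368 > 1, so every player's dominant strategy flips to full contribution.
At the Nash equilibrium everyone contributes 17. Group total payoff = 1.3 × 3.19 × 68 = 282.00.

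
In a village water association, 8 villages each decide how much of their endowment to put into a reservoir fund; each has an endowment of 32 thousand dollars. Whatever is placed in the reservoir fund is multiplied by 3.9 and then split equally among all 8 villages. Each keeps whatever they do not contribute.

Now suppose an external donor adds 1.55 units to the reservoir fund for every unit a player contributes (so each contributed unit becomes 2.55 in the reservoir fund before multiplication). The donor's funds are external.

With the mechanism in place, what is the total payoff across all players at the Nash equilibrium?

2545.92 thousand dollars

The effective private return per unit is now 3.9 × 2.55 / 8 = 1.2431 > 1, so every player's dominant strategy flips to full contribution.
So the Nash equilibrium is full contribution by all 8; the group earns 3.9 × 2.55 × 256 = 2545.92.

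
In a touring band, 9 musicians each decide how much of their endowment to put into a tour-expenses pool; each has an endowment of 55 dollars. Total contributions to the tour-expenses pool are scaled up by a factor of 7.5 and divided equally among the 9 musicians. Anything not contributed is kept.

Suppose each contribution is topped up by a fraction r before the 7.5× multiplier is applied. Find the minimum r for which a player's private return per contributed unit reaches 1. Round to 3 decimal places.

0.200

With matching at rate r, one contributed unit becomes (1 + r) in the tour-expenses pool and returns 7.5 × (1 + r) / 9 to the contributor.
Setting this equal to 1: 1 + r = 9/7.5 = 1.2000.
So the minimum matching rate is r = 1.2000 − 1 = 0.200.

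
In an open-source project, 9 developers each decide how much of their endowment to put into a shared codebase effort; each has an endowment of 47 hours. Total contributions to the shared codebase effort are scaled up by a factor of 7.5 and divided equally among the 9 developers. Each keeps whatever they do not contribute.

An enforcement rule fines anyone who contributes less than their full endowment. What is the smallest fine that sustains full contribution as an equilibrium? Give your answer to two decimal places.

Given the others contribute fully, the best deviation is to contribute 0 (any partial contribution still incurs the fine and gives up units whose private return 0.8333 is below 1).
Deviating from 47 to 0 saves 47 hours but forfeits the deviator's share of the drop in the shared codebase effort: 7.5/9 × 47 = 39.17.
So the deviation gain is 47 − 39.17 = 7.83, and the fine must be at least 7.83 hours to wipe it out.

7.83 hours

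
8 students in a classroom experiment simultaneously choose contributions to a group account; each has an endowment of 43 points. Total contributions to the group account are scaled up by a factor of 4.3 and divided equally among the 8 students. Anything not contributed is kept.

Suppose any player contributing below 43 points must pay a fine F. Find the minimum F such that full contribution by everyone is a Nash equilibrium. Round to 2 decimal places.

Given the others contribute fully, the best deviation is to contribute 0 (any partial contribution still incurs the fine and gives up units whose private return 0.5375 is below 1).
Deviating from 43 to 0 saves 43 points but forfeits the deviator's share of the drop in the group account: 4.3/8 × 43 = 23.11.
So the deviation gain is 43 − 23.11 = 19.89, and the fine must be at least 19.89 points to wipe it out.

19.89 points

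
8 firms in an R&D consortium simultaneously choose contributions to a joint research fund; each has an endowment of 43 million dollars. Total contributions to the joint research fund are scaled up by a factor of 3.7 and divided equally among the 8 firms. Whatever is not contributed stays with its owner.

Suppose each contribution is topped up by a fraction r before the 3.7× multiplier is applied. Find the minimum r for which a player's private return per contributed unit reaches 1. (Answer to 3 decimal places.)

With matching at rate r, one contributed unit becomes (1 + r) in the joint research fund and returns 3.7 × (1 + r) / 8 to the contributor.
Setting this equal to 1: 1 + r = 8/3.7 = 2.1622.
So the minimum matching rate is r = 2.1622 − 1 = 1.162.

1.162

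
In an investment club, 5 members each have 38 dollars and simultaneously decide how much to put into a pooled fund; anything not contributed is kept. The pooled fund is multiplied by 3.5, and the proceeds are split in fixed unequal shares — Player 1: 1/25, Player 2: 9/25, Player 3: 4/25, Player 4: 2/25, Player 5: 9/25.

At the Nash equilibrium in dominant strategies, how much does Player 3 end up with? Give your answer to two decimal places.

80.56 dollars

For player j, contributing a unit is worthwhile iff 3.5 × (j's share) ≥ 1, i.e. iff j's share is at least 0.2857.
The shares above 0.2857 belong to Player 2 and Player 5, contributing 38 each; the remaining 3 contribute 0. Total contributed: 76.
Player 3 keeps 38 and receives 3.5 × 76 × 4/25 = 42.56 from the pooled fund, for a payoff of 80.56.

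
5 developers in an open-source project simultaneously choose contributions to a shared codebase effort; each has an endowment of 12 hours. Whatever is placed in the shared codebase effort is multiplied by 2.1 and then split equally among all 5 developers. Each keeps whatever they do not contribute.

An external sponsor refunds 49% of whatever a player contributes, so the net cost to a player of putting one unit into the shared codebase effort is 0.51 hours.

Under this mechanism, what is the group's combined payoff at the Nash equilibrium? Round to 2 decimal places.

The effective private return is (2.1/5) / 0.51 = 0.8235, which is still under 1, so the mechanism doesn't change anyone's dominant strategy: zero contribution.
Everyone keeps their endowment and the group total is 5 × 12 = 60.

60.00 hours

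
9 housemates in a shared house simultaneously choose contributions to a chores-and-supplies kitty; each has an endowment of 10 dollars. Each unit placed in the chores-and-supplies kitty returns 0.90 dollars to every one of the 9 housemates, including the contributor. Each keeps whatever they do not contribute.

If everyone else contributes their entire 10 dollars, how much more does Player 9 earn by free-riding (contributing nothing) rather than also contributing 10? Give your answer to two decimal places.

1.00 dollars

Switching from a contribution of 10 to 0 lets Player 9 keep an extra 10 dollars, but lowers the chores-and-supplies kitty by 10, which costs Player 9 their own share of that drop: 0.90 × 10 = 9.00.
Net gain = 10 − 9.00 = 1.00. The private return per contributed unit (0.90) is below 1, so free-riding is indeed the best response regardless of what the others do.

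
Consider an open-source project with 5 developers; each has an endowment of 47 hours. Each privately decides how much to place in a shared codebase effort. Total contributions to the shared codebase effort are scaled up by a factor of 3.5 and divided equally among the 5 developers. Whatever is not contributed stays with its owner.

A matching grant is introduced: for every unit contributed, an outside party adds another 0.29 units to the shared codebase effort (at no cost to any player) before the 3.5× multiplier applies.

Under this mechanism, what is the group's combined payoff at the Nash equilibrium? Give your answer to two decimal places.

The effective private return is 3.5 × 1.29 / 5 = 0.9030, which is still under 1, so the mechanism doesn't change anyone's dominant strategy: zero contribution.
At the Nash equilibrium no one contributes; group total payoff = 5 × 47 = 235.

235.00 hours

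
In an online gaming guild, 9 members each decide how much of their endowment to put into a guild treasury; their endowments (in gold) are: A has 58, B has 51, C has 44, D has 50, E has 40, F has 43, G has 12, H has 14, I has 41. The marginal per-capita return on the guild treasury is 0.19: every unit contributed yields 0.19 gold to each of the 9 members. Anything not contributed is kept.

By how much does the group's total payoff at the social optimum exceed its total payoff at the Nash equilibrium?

250.63 gold

The private return per contributed unit is 0.19 < 1 for everyone, so the Nash equilibrium is zero contribution and the group total is Σ E_j = 58 + 51 + 44 + 50 + 40 + 43 + 12 + 14 + 41 = 353.
Each contributed unit returns 1.710 to the group, so the social optimum is full contribution by everyone: group total = 1.710 × 353 = 603.63.
Efficiency loss = (1.710 − 1) × 353 = 250.63.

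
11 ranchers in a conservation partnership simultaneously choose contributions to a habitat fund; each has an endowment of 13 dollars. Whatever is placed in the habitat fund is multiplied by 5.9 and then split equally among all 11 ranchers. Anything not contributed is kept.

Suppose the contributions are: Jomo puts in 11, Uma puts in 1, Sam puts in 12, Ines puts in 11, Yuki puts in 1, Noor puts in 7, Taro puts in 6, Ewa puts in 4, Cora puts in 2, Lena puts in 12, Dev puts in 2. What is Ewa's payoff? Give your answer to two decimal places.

46.01 dollars

Total contributed: 11 + 1 + 12 + 11 + 1 + 7 + 6 + 4 + 2 + 12 + 2 = 69.
Each receives 5.9 × 69 / 11 = 37.01 from the habitat fund.
Ewa keeps 13 − 4 = 9, so Ewa's payoff is 9 + 37.01 = 46.01.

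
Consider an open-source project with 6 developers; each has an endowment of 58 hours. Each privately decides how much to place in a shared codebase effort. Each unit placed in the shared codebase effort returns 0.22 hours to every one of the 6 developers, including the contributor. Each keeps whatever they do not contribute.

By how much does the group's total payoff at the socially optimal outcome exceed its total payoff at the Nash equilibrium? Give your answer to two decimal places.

The private return per contributed unit is 0.22 < 1, so contributing 0 is dominant for every player. At the Nash equilibrium everyone keeps their 58, and the group total is 6 × 58 = 348.
Each contributed unit returns 1.320 to the group as a whole (0.22 to each of 6 players), which exceeds 1, so the social optimum is full contribution: group total = 1.320 × 348 = 459.36.
Efficiency loss = 459.36 − 348 = 111.36.

111.36 hours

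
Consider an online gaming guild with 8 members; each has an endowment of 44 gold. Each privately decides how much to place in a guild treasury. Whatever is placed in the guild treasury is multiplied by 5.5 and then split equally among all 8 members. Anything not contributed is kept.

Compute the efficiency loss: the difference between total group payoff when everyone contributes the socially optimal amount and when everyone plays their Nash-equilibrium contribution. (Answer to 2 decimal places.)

Each contributed unit returns 5.5/8 = 0.6875 to its contributor — below 1 — so contributing 0 is dominant for every player. At the Nash equilibrium everyone keeps their 44, and the group total is 8 × 44 = 352.
Each contributed unit returns 5.500 to the group as a whole (0.6875 to each of 8 players), which exceeds 1, so the social optimum is full contribution: group total = 5.500 × 352 = 1936.00.
Efficiency loss = 1936.00 − 352 = 1584.00.

1584.00 gold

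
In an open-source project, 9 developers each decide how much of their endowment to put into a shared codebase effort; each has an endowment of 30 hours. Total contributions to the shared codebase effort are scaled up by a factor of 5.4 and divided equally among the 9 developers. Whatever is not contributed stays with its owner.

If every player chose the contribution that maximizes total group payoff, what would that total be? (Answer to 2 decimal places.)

Each contributed unit returns 5.400 to the group as a whole (0.6000 to each of 9 players), which exceeds 1, so the social optimum is full contribution: group total = 5.400 × 270 = 1458.00.

1458.00 hours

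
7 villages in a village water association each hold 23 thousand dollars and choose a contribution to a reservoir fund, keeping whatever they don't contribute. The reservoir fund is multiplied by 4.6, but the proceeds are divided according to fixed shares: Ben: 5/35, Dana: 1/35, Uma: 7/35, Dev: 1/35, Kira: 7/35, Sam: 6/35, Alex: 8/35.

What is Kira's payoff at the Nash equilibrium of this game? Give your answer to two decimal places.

Each unit j contributes comes back to j as 4.6 × (j's share), so j prefers to contribute only if that share exceeds 1/4.6 = 0.2174; otherwise keeping the unit dominates.
Only Alex (8/35) clears that bar, contributing 23; the remaining 6 contribute 0. Total contributed: 23.
Kira keeps 23 and receives 4.6 × 23 × 7/35 = 21.16 from the reservoir fund, for a payoff of 44.16.

44.16 thousand dollars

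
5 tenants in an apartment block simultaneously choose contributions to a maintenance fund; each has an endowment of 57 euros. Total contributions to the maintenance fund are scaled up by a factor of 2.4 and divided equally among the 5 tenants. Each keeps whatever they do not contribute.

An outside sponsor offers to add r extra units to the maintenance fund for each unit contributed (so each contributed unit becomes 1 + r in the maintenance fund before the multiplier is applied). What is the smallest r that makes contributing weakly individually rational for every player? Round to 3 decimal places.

With matching at rate r, one contributed unit becomes (1 + r) in the maintenance fund and returns 2.4 × (1 + r) / 5 to the contributor.
Setting this equal to 1: 1 + r = 5/2.4 = 2.0833.
So the minimum matching rate is r = 2.0833 − 1 = 1.083.

1.083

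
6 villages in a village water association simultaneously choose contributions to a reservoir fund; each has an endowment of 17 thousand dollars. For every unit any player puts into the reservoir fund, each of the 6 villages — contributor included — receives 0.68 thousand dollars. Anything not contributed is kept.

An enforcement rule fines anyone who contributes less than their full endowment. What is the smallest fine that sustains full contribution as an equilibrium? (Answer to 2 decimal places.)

5.44 thousand dollars

Given the others contribute fully, the best deviation is to contribute 0 (any partial contribution still incurs the fine and gives up units whose private return 0.68 is below 1).
Deviating from 17 to 0 saves 17 thousand dollars but forfeits the deviator's share of the drop in the reservoir fund: 0.68 × 17 = 11.56.
So the deviation gain is 17 − 11.56 = 5.44, and the fine must be at least 5.44 thousand dollars to wipe it out.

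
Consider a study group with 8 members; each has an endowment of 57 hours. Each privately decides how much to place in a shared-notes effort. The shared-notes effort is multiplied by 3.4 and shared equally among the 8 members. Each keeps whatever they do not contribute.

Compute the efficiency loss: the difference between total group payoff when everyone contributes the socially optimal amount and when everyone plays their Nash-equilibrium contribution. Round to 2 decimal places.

Each contributed unit returns 3.4/8 = 0.4250 to its contributor — below 1 — so contributing 0 is dominant for every player. At the Nash equilibrium everyone keeps their 57, and the group total is 8 × 57 = 456.
Each contributed unit returns 3.400 to the group as a whole (0.4250 to each of 8 players), which exceeds 1, so the social optimum is full contribution: group total = 3.400 × 456 = 1550.40.
Efficiency loss = 1550.40 − 456 = 1094.40.

1094.40 hours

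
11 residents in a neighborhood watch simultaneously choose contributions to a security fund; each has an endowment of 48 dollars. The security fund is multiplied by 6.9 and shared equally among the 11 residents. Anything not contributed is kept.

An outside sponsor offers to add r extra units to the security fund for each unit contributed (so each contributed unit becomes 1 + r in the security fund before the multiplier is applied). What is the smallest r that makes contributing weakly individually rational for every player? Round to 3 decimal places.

With matching at rate r, one contributed unit becomes (1 + r) in the security fund and returns 6.9 × (1 + r) / 11 to the contributor.
Setting this equal to 1: 1 + r = 11/6.9 = 1.5942.
So the minimum matching rate is r = 1.5942 − 1 = 0.594.

0.594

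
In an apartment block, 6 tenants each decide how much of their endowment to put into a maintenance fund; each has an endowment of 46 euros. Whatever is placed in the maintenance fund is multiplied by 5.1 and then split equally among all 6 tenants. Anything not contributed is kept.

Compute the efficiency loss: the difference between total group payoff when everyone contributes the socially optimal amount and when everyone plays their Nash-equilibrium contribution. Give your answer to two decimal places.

1131.60 euros

Each contributed unit returns 5.1/6 = 0.8500 to its contributor — below 1 — so contributing 0 is dominant for every player. At the Nash equilibrium everyone keeps their 46, and the group total is 6 × 46 = 276.
Each contributed unit returns 5.100 to the group as a whole (0.8500 to each of 6 players), which exceeds 1, so the social optimum is full contribution: group total = 5.100 × 276 = 1407.60.
Efficiency loss = 1407.60 − 276 = 1131.60.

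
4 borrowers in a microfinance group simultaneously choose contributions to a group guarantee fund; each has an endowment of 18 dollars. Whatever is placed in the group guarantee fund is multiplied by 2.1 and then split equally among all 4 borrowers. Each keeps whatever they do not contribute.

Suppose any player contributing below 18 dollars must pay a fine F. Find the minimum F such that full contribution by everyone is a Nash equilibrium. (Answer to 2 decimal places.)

Given the others contribute fully, the best deviation is to contribute 0 (any partial contribution still incurs the fine and gives up units whose private return 0.5250 is below 1).
Deviating from 18 to 0 saves 18 dollars but forfeits the deviator's share of the drop in the group guarantee fund: 2.1/4 × 18 = 9.45.
So the deviation gain is 18 − 9.45 = 8.55, and the fine must be at least 8.55 dollars to wipe it out.

8.55 dollars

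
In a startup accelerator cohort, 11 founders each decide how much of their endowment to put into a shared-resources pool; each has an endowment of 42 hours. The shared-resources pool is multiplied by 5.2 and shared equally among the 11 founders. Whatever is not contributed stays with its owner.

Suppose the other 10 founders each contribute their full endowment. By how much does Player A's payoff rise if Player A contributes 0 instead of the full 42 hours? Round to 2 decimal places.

22.15 hours

Switching from a contribution of 42 to 0 lets Player A keep an extra 42 hours, but lowers the shared-resources pool by 42, which costs Player A their own share of that drop: 5.2/11 × 42 = 19.85.
Net gain = 42 − 19.85 = 22.15. The private return per contributed unit (0.4727) is below 1, so free-riding is indeed the best response regardless of what the others do.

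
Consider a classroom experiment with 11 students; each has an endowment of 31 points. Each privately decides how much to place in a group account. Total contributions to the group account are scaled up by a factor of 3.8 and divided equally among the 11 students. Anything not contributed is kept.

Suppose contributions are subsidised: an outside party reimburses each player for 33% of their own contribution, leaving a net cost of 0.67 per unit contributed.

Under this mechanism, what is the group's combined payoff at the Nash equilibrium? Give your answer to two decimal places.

With the mechanism, a contributed unit returns (3.8/11) / 0.67 = 0.5156 per unit of net cost — still below 1 — so contributing 0 remains dominant for every player.
At the Nash equilibrium no one contributes; group total payoff = 11 × 31 = 341.

341.00 points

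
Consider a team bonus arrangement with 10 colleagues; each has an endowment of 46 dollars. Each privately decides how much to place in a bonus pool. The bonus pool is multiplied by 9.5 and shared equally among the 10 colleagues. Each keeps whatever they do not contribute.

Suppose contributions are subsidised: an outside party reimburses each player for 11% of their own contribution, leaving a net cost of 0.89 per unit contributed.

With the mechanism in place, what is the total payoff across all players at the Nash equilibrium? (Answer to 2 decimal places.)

4420.60 dollars

With the mechanism, a contributed unit returns (9.5/10) / 0.89 = 1.0674 per unit of net cost to the contributor — now above 1 — so contributing fully is weakly dominant for every player.
So the Nash equilibrium is full contribution by all 10; the group earns 10 × (46 × 0.11 + 9.5 × 46) = 4420.60.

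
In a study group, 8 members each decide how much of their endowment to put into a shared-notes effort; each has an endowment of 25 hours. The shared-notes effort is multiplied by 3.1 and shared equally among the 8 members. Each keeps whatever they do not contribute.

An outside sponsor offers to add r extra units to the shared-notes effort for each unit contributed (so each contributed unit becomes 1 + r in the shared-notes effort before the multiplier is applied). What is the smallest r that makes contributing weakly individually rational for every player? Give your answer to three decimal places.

1.581

With matching at rate r, one contributed unit becomes (1 + r) in the shared-notes effort and returns 3.1 × (1 + r) / 8 to the contributor.
Setting this equal to 1: 1 + r = 8/3.1 = 2.5806.
So the minimum matching rate is r = 2.5806 − 1 = 1.581.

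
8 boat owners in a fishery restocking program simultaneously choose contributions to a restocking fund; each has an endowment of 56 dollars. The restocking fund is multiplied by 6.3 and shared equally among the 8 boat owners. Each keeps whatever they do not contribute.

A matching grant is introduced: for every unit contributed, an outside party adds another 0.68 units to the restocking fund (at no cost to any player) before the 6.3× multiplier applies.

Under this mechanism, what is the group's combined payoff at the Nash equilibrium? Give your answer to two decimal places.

4741.63 dollars

With the mechanism, a contributed unit returns 6.3 × 1.68 / 8 = 1.3230 per unit of net cost to the contributor — now above 1 — so contributing fully is weakly dominant for every player.
At the Nash equilibrium everyone contributes 56. Group total payoff = 6.3 × 1.68 × 448 = 4741.63.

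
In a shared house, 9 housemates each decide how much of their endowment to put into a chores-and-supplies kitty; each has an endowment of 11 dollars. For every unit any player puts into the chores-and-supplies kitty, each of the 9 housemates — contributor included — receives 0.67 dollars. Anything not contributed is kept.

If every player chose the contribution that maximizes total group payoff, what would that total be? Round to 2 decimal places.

Each contributed unit returns 6.030 to the group as a whole (0.67 to each of 9 players), which exceeds 1, so the social optimum is full contribution: group total = 6.030 × 99 = 596.97.

596.97 dollars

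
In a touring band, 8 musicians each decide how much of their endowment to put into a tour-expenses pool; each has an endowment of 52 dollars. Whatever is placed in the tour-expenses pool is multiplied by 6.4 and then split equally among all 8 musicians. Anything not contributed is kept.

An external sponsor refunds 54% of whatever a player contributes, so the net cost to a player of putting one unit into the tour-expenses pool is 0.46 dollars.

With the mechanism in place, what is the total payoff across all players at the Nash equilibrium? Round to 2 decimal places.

With the mechanism, a contributed unit returns (6.4/8) / 0.46 = 1.7391 per unit of net cost to the contributor — now above 1 — so contributing fully is weakly dominant for every player.
So the Nash equilibrium is full contribution by all 8; the group earns 8 × (52 × 0.54 + 6.4 × 52) = 2887.04.

2887.04 dollars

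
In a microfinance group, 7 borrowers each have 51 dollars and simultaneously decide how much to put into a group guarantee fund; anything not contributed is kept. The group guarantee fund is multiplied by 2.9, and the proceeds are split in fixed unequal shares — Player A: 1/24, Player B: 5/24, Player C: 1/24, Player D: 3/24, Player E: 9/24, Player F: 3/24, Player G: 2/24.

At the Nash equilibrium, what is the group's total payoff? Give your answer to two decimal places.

For player j, contributing a unit is worthwhile iff 2.9 × (j's share) ≥ 1, i.e. iff j's share is at least 0.3448.
Only Player E (9/24) clears that bar, contributing 51; the remaining 6 contribute 0. Total contributed: 51.
The group guarantee fund pays out 2.9 × 51 = 147.90 in total (split across the unequal shares, but the aggregate is all that matters for the group sum).
The 6 free-riders keep 51 each, adding 306. Group total = 306 + 147.90 = 453.90.

453.90 dollars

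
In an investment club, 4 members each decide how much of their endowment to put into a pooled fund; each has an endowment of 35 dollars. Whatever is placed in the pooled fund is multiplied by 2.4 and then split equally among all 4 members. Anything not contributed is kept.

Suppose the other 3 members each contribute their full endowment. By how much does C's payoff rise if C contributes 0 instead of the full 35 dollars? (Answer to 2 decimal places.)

Switching from a contribution of 35 to 0 lets C keep an extra 35 dollars, but lowers the pooled fund by 35, which costs C their own share of that drop: 2.4/4 × 35 = 21.00.
Net gain = 35 − 21.00 = 14.00. The private return per contributed unit (0.6000) is below 1, so free-riding is indeed the best response regardless of what the others do.

14.00 dollars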